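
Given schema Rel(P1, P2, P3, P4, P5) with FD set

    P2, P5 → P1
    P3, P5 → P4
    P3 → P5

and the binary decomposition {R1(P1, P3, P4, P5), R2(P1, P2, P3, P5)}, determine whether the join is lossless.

Yes

Common attributes: R1 ∩ R2 = {P1, P3, P5}.
Closure of {P1, P3, P5}: P3, P5 → P4 applies, adding P4. So (P1, P3, P5)⁺ = {P1, P3, P4, P5}.
This closure contains every attribute of R1, so R1 ∩ R2 → R1. The join is lossless.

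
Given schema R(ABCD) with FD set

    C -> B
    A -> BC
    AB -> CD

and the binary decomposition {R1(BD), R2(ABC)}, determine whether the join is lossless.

Common attributes: R1 ∩ R2 = {B}.
No dependency enlarges {B}, so (B)⁺ = {B}.
The closure contains neither all of R1 = {BD} nor all of R2 = {ABC}, so the common attributes are not a superkey of either fragment. The join is lossy.

No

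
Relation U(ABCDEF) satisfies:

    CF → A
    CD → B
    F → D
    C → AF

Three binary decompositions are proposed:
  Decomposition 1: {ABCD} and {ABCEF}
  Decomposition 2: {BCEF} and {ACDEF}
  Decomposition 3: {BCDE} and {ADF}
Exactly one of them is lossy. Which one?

Decomposition 3

Decomposition 1: common = {ABC}, closure = {ABCDF} → lossless.
Decomposition 2: common = {CEF}, closure = {ABCDEF} → lossless.
Decomposition 3: common = {D}, closure = {D} → lossy.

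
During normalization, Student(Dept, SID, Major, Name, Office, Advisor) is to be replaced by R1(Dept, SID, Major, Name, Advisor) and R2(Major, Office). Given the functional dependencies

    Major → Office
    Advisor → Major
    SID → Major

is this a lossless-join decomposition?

Yes

Common attributes: R1 ∩ R2 = {Major}.
Closure of {Major}: Major → Office applies, adding Office. So (Major)⁺ = {Major, Office}.
This closure contains every attribute of R2, so R1 ∩ R2 → R2. The join is lossless.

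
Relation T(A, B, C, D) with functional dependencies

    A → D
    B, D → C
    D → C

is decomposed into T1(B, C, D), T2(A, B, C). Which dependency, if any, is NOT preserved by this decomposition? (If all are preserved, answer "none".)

Check A → D: no single fragment contains all of {A, D}, and the restricted closure of {A} across the fragments never reaches {D}.
B, D → C is preserved.
D → C is preserved.

A → D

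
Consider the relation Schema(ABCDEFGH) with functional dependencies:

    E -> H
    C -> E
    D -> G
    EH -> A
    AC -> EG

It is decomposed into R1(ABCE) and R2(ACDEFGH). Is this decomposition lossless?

No

Common attributes: R1 ∩ R2 = {ACE}.
Closure of {ACE}: E → H applies, adding H; AC → EG applies, adding G. So (ACE)⁺ = {ACEGH}.
The closure contains neither all of R1 = {ABCE} nor all of R2 = {ACDEFGH}, so the common attributes are not a superkey of either fragment. The join is lossy.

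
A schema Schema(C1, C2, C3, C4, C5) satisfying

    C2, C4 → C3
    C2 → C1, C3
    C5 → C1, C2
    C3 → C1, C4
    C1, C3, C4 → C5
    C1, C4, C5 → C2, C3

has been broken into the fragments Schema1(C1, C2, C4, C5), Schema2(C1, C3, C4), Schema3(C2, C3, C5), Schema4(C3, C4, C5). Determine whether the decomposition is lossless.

Yes

Chase test. Columns are C1, C2, C3, C4, C5; row i has aⱼ where attribute j ∈ Schemai, else bᵢⱼ.
Initial tableau (one row per fragment):
  row 1: a1 a2 b13 a4 a5
  row 2: a1 b22 a3 a4 b25
  row 3: b31 a2 a3 b34 a5
  row 4: b41 b42 a3 a4 a5
Rows 1 and 3 agree on C2; apply C2→C1, C3 and equate their C1, C3 entries.
Rows 1 and 4 agree on C5; apply C5→C1, C2 and equate their C1, C2 entries.
Rows 1 and 3 agree on C3; apply C3→C1, C4 and equate their C1, C4 entries.
Rows 1 and 2 agree on C1, C3, C4; apply C1, C3, C4→C5 and equate their C5 entries.
Rows 1 and 2 agree on C1, C4, C5; apply C1, C4, C5→C2, C3 and equate their C2, C3 entries.
Row 1 is now all distinguished symbols — the join is lossless.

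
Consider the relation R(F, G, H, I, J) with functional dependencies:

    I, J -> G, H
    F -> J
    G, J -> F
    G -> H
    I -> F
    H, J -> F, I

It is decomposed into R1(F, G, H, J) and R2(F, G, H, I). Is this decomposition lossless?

Common attributes: R1 ∩ R2 = {F, G, H}.
Closure of {F, G, H}: F → J applies, adding J; H, J → F, I applies, adding I. So (F, G, H)⁺ = {F, G, H, I, J}.
This closure contains every attribute of R1, so R1 ∩ R2 → R1. The join is lossless.

Yes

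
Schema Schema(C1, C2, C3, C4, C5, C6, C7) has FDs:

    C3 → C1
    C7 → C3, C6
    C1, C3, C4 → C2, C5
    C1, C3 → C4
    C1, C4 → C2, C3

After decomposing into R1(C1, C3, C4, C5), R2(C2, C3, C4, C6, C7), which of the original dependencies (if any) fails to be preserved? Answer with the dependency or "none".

C3 → C1 lies within R1.
C7 → C3, C6 lies within R2.
C1, C3, C4 → C2, C5: restricted closure across fragments reaches C2, C5.
C1, C3 → C4 lies within R1.
C1, C4 → C2, C3: restricted closure across fragments reaches C2, C3.
Every dependency is enforceable on the fragments, so the decomposition is dependency-preserving.

none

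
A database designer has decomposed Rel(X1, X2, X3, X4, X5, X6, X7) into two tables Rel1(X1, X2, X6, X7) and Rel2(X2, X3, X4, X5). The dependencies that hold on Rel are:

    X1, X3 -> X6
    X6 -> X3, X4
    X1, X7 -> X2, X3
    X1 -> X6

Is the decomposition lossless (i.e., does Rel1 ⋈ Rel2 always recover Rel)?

No

Common attributes: Rel1 ∩ Rel2 = {X2}.
No dependency enlarges {X2}, so (X2)⁺ = {X2}.
The closure contains neither all of Rel1 = {X1, X2, X6, X7} nor all of Rel2 = {X2, X3, X4, X5}, so the common attributes are not a superkey of either fragment. The join is lossy.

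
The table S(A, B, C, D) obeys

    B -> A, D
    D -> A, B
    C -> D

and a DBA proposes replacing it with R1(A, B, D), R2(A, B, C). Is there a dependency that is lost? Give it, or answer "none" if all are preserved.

none

B → A, D lies within R1.
D → A, B lies within R1.
C → D: restricted closure across fragments reaches D.
Every dependency is enforceable on the fragments, so the decomposition is dependency-preserving.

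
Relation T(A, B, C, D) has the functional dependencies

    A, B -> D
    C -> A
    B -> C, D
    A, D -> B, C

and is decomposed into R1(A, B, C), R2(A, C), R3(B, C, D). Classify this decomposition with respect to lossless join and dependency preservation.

Lossless test (chase): Rows 1 and 3 agree on C; apply C→A and equate their A entries. Rows 1 and 3 agree on B; apply B→C, D and equate their C, D entries. Row 1 is now all distinguished symbols — the join is lossless.
Dependency preservation: the restricted closure of {A, D} across the fragments never reaches {B, C}, so A, D → B, C cannot be enforced without a join — not preserved.

lossless but not dependency-preserving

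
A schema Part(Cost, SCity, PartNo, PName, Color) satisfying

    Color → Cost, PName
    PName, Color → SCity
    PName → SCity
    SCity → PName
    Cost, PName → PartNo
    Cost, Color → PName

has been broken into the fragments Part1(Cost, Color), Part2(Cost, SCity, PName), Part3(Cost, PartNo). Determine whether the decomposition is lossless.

Chase test. Columns are Cost, SCity, PartNo, PName, Color; row i has aⱼ where attribute j ∈ Parti, else bᵢⱼ.
Initial tableau (one row per fragment):
  row 1: a1 b12 b13 b14 a5
  row 2: a1 a2 b23 a4 b25
  row 3: a1 b32 a3 b34 b35
No row becomes fully distinguished — the join is lossy.

No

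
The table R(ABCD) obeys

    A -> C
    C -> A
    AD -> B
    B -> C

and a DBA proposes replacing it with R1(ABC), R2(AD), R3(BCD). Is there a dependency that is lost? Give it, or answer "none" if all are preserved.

A → C lies within R1.
C → A lies within R1.
AD → B: restricted closure across fragments reaches B.
B → C lies within R1.
Every dependency is enforceable on the fragments, so the decomposition is dependency-preserving.

none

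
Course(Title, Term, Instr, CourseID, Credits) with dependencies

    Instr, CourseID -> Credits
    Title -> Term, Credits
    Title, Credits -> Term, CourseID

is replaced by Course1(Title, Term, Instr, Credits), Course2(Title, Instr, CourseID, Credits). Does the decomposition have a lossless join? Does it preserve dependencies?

Lossless test: (Title, Instr, Credits)⁺ = {Title, Term, Instr, CourseID, Credits}, which contains all of one fragment — lossless.
Dependency preservation: Title, Credits → Term, CourseID is not contained in any single fragment, but the restricted closure of its left-hand side across the fragments still reaches the right-hand side; the remaining FDs each lie inside some fragment. All dependencies are preserved.

lossless and dependency-preserving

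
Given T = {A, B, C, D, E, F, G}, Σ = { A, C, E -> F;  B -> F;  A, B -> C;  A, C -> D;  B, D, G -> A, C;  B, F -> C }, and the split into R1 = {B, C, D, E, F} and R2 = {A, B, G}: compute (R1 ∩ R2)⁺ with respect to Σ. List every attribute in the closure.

R1 ∩ R2 = {B}.
B → F applies, adding F
B, F → C applies, adding C
Closure: {B, C, F}.

B, C, F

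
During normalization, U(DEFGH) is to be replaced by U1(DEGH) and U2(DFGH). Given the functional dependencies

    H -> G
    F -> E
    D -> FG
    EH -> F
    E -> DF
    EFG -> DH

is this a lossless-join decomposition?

Common attributes: U1 ∩ U2 = {DGH}.
Closure of {DGH}: D → FG applies, adding F; F → E applies, adding E. So (DGH)⁺ = {DEFGH}.
This closure contains every attribute of U1, so U1 ∩ U2 → U1. The join is lossless.

Yes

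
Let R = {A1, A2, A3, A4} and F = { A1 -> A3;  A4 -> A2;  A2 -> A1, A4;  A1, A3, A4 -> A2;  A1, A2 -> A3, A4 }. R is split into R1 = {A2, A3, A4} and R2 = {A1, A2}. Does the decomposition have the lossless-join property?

Common attributes: R1 ∩ R2 = {A2}.
Closure of {A2}: A2 → A1, A4 applies, adding A1, A4; A1, A2 → A3, A4 applies, adding A3. So (A2)⁺ = {A1, A2, A3, A4}.
This closure contains every attribute of R1, so R1 ∩ R2 → R1. The join is lossless.

Yes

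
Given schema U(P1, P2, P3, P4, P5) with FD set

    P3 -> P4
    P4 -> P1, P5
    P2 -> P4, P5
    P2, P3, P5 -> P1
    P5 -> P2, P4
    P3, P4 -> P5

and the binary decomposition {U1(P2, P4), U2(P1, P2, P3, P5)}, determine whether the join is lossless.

Yes

Common attributes: U1 ∩ U2 = {P2}.
Closure of {P2}: P2 → P4, P5 applies, adding P4, P5; P4 → P1, P5 applies, adding P1. So (P2)⁺ = {P1, P2, P4, P5}.
This closure contains every attribute of U1, so U1 ∩ U2 → U1. The join is lossless.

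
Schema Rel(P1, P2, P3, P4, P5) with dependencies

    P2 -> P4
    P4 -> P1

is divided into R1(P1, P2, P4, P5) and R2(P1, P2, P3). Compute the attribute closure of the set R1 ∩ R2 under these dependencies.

P1, P2, P4

R1 ∩ R2 = {P1, P2}.
P2 → P4 applies, adding P4
Closure: {P1, P2, P4}.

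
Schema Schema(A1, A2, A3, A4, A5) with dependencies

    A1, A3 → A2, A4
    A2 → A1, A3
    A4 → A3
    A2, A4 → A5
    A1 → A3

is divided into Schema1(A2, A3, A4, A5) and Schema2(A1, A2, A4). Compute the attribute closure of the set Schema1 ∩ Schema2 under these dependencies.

Schema1 ∩ Schema2 = {A2, A4}.
A2 → A1, A3 applies, adding A1, A3
A2, A4 → A5 applies, adding A5
Closure: {A1, A2, A3, A4, A5}.

A1, A2, A3, A4, A5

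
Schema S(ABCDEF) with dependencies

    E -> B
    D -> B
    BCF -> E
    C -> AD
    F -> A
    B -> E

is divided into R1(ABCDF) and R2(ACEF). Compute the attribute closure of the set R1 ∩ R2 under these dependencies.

R1 ∩ R2 = {ACF}.
C → AD applies, adding D
D → B applies, adding B
BCF → E applies, adding E
Closure: {ABCDEF}.

ABCDEF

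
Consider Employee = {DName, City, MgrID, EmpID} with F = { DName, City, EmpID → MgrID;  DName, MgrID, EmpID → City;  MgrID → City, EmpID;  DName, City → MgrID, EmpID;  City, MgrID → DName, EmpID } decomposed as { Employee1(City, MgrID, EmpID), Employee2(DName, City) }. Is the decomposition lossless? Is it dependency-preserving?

Lossless test: (City)⁺ = {City}, which is a superkey of neither fragment — lossy.
Dependency preservation: the restricted closure of {DName, City, EmpID} across the fragments never reaches {MgrID}, so DName, City, EmpID → MgrID cannot be enforced without a join — not preserved.

lossy and not dependency-preserving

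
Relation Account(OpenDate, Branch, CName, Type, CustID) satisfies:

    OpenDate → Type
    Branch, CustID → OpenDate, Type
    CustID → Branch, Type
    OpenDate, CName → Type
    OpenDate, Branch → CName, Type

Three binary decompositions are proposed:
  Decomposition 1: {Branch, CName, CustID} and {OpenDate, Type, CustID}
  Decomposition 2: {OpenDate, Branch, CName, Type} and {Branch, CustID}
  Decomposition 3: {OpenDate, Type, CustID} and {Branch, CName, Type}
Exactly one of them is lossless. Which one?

Decomposition 1: common = {CustID}, closure = {OpenDate, Branch, CName, Type, CustID} → lossless.
Decomposition 2: common = {Branch}, closure = {Branch} → lossy.
Decomposition 3: common = {Type}, closure = {Type} → lossy.

Decomposition 1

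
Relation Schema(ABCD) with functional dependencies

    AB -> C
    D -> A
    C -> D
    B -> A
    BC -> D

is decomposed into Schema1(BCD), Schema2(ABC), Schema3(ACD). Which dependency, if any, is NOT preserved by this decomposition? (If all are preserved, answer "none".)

AB → C lies within Schema2.
D → A lies within Schema3.
C → D lies within Schema1.
B → A lies within Schema2.
BC → D lies within Schema1.
Every dependency is enforceable on the fragments, so the decomposition is dependency-preserving.

none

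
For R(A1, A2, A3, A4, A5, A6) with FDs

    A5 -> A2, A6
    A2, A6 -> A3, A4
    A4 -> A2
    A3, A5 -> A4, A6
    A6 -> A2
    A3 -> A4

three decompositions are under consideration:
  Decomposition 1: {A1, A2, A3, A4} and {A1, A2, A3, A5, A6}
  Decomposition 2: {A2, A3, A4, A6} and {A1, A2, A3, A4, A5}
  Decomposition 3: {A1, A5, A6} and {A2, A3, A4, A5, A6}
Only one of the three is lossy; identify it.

Decomposition 2

Decomposition 1: common = {A1, A2, A3}, closure = {A1, A2, A3, A4} → lossless.
Decomposition 2: common = {A2, A3, A4}, closure = {A2, A3, A4} → lossy.
Decomposition 3: common = {A5, A6}, closure = {A2, A3, A4, A5, A6} → lossless.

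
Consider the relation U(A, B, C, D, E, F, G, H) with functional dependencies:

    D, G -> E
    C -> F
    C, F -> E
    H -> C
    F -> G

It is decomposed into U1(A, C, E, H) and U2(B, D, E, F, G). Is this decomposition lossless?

Common attributes: U1 ∩ U2 = {E}.
No dependency enlarges {E}, so (E)⁺ = {E}.
The closure contains neither all of U1 = {A, C, E, H} nor all of U2 = {B, D, E, F, G}, so the common attributes are not a superkey of either fragment. The join is lossy.

No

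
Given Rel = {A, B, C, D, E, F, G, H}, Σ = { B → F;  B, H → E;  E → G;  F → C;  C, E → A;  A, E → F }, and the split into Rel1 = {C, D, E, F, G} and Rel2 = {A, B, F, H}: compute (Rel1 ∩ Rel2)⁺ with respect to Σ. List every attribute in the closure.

C, F

Rel1 ∩ Rel2 = {F}.
F → C applies, adding C
Closure: {C, F}.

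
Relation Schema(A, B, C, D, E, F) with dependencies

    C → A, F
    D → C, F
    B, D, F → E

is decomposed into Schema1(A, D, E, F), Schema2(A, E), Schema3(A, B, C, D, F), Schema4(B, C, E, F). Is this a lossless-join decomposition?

No

Chase test. Columns are A, B, C, D, E, F; row i has aⱼ where attribute j ∈ Schemai, else bᵢⱼ.
Initial tableau (one row per fragment):
  row 1: a1 b12 b13 a4 a5 a6
  row 2: a1 b22 b23 b24 a5 b26
  row 3: a1 a2 a3 a4 b35 a6
  row 4: b41 a2 a3 b44 a5 a6
Rows 3 and 4 agree on C; apply C→A, F and equate their A, F entries.
Rows 1 and 3 agree on D; apply D→C, F and equate their C, F entries.
No row becomes fully distinguished — the join is lossy.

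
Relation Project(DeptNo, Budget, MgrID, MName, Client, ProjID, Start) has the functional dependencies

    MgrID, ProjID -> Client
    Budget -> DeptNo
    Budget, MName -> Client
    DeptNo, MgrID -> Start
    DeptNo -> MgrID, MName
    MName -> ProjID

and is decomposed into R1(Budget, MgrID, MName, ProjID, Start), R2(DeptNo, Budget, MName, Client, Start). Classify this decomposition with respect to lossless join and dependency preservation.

Lossless test: (Budget, MName, Start)⁺ = {DeptNo, Budget, MgrID, MName, Client, ProjID, Start}, which contains all of one fragment — lossless.
Dependency preservation: the restricted closure of {MgrID, ProjID} across the fragments never reaches {Client}, so MgrID, ProjID → Client cannot be enforced without a join — not preserved.

lossless but not dependency-preserving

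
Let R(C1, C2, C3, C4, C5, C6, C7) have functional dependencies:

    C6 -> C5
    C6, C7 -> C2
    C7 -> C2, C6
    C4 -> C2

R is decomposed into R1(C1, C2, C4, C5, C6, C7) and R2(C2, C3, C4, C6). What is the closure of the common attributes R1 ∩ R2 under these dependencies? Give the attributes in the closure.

R1 ∩ R2 = {C2, C4, C6}.
C6 → C5 applies, adding C5
Closure: {C2, C4, C5, C6}.

C2, C4, C5, C6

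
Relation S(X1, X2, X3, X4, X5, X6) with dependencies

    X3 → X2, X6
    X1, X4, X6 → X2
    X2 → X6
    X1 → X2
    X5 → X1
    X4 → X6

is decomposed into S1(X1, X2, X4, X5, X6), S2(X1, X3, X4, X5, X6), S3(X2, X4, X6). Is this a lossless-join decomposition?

Yes

Chase test. Columns are X1, X2, X3, X4, X5, X6; row i has aⱼ where attribute j ∈ Si, else bᵢⱼ.
Initial tableau (one row per fragment):
  row 1: a1 a2 b13 a4 a5 a6
  row 2: a1 b22 a3 a4 a5 a6
  row 3: b31 a2 b33 a4 b35 a6
Rows 1 and 2 agree on X1, X4, X6; apply X1, X4, X6→X2 and equate their X2 entries.
Row 2 is now all distinguished symbols — the join is lossless.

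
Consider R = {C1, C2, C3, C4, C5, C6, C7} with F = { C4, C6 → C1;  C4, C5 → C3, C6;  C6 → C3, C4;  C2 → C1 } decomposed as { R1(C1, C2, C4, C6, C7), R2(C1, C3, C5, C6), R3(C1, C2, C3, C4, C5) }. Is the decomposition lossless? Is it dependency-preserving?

lossy and not dependency-preserving

Lossless test (chase): Rows 1 and 2 agree on C6; apply C6→C3, C4 and equate their C3, C4 entries. Rows 2 and 3 agree on C4, C5; apply C4, C5→C3, C6 and equate their C3, C6 entries. No row becomes fully distinguished — the join is lossy.
Dependency preservation: the restricted closure of {C4, C5} across the fragments never reaches {C3, C6}, so C4, C5 → C3, C6 cannot be enforced without a join — not preserved.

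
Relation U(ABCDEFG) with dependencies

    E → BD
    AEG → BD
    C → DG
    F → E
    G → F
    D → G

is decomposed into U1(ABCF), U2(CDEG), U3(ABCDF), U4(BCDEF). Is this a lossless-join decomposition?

Yes

Chase test. Columns are ABCDEFG; row i has aⱼ where attribute j ∈ Ui, else bᵢⱼ.
Initial tableau (one row per fragment):
  row 1: a1 a2 a3 b14 b15 a6 b17
  row 2: b21 b22 a3 a4 a5 b26 a7
  row 3: a1 a2 a3 a4 b35 a6 b37
  row 4: b41 a2 a3 a4 a5 a6 b47
Rows 2 and 4 agree on E; apply E→BD and equate their BD entries.
Rows 1 and 2 agree on C; apply C→DG and equate their DG entries.
Rows 1 and 3 agree on C; apply C→DG and equate their DG entries.
Rows 1 and 4 agree on C; apply C→DG and equate their DG entries.
Rows 1 and 3 agree on F; apply F→E and equate their E entries.
Rows 1 and 4 agree on F; apply F→E and equate their E entries.
Rows 1 and 2 agree on G; apply G→F and equate their F entries.
Row 1 is now all distinguished symbols — the join is lossless.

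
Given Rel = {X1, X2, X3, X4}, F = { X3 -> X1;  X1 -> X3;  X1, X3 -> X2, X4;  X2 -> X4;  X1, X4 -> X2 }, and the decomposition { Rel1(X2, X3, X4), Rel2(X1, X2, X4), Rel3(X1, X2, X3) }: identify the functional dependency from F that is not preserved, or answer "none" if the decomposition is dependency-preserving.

X3 → X1 lies within Rel3.
X1 → X3 lies within Rel3.
X1, X3 → X2, X4: restricted closure across fragments reaches X2, X4.
X2 → X4 lies within Rel1.
X1, X4 → X2 lies within Rel2.
Every dependency is enforceable on the fragments, so the decomposition is dependency-preserving.

none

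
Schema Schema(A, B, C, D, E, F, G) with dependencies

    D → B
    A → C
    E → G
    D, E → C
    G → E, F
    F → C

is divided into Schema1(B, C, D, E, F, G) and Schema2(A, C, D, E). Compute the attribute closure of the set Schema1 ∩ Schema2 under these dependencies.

Schema1 ∩ Schema2 = {C, D, E}.
D → B applies, adding B
E → G applies, adding G
G → E, F applies, adding F
Closure: {B, C, D, E, F, G}.

B, C, D, E, F, G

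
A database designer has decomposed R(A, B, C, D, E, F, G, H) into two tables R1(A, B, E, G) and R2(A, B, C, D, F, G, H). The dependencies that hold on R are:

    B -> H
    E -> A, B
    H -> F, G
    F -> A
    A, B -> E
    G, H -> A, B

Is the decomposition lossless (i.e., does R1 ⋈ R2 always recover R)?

Common attributes: R1 ∩ R2 = {A, B, G}.
Closure of {A, B, G}: B → H applies, adding H; H → F, G applies, adding F; A, B → E applies, adding E. So (A, B, G)⁺ = {A, B, E, F, G, H}.
This closure contains every attribute of R1, so R1 ∩ R2 → R1. The join is lossless.

Yes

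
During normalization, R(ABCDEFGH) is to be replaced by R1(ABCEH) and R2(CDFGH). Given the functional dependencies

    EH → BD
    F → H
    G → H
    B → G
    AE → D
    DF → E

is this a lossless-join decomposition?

Common attributes: R1 ∩ R2 = {CH}.
No dependency enlarges {CH}, so (CH)⁺ = {CH}.
The closure contains neither all of R1 = {ABCEH} nor all of R2 = {CDFGH}, so the common attributes are not a superkey of either fragment. The join is lossy.

No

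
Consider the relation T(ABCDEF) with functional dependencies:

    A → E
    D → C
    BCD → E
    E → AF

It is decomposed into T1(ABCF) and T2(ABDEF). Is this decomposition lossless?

Common attributes: T1 ∩ T2 = {ABF}.
Closure of {ABF}: A → E applies, adding E. So (ABF)⁺ = {ABEF}.
The closure contains neither all of T1 = {ABCF} nor all of T2 = {ABDEF}, so the common attributes are not a superkey of either fragment. The join is lossy.

No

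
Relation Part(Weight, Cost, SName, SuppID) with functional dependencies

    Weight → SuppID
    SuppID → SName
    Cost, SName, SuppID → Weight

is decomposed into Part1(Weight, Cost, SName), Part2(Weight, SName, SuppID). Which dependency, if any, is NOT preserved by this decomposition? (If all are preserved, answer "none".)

Cost, SName, SuppID → Weight

Check Cost, SName, SuppID → Weight: no single fragment contains all of {Weight, Cost, SName, SuppID}, and the restricted closure of {Cost, SName, SuppID} across the fragments never reaches {Weight}.
Weight → SuppID is preserved.
SuppID → SName is preserved.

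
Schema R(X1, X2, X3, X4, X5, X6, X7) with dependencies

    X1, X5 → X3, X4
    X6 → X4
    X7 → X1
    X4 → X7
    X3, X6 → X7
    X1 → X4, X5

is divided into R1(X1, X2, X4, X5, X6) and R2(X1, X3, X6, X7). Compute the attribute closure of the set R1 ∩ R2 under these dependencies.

X1, X3, X4, X5, X6, X7

R1 ∩ R2 = {X1, X6}.
X6 → X4 applies, adding X4
X4 → X7 applies, adding X7
X1 → X4, X5 applies, adding X5
X1, X5 → X3, X4 applies, adding X3
Closure: {X1, X3, X4, X5, X6, X7}.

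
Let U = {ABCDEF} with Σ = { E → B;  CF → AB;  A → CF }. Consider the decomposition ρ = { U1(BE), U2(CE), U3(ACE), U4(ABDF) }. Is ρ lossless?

Chase test. Columns are ABCDEF; row i has aⱼ where attribute j ∈ Ui, else bᵢⱼ.
Initial tableau (one row per fragment):
  row 1: b11 a2 b13 b14 a5 b16
  row 2: b21 b22 a3 b24 a5 b26
  row 3: a1 b32 a3 b34 a5 b36
  row 4: a1 a2 b43 a4 b45 a6
Rows 1 and 2 agree on E; apply E→B and equate their B entries.
Rows 1 and 3 agree on E; apply E→B and equate their B entries.
Rows 3 and 4 agree on A; apply A→CF and equate their CF entries.
No row becomes fully distinguished — the join is lossy.

No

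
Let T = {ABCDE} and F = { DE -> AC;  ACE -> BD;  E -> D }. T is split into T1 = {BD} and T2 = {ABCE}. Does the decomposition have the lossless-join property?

Common attributes: T1 ∩ T2 = {B}.
No dependency enlarges {B}, so (B)⁺ = {B}.
The closure contains neither all of T1 = {BD} nor all of T2 = {ABCE}, so the common attributes are not a superkey of either fragment. The join is lossy.

No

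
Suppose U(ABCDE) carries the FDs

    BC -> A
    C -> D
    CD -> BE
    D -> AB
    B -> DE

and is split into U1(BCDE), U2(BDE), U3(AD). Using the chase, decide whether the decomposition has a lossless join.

Chase test. Columns are ABCDE; row i has aⱼ where attribute j ∈ Ui, else bᵢⱼ.
Initial tableau (one row per fragment):
  row 1: b11 a2 a3 a4 a5
  row 2: b21 a2 b23 a4 a5
  row 3: a1 b32 b33 a4 b35
Rows 1 and 2 agree on D; apply D→AB and equate their AB entries.
Rows 1 and 3 agree on D; apply D→AB and equate their AB entries.
Rows 1 and 3 agree on B; apply B→DE and equate their DE entries.
Row 1 is now all distinguished symbols — the join is lossless.

Yes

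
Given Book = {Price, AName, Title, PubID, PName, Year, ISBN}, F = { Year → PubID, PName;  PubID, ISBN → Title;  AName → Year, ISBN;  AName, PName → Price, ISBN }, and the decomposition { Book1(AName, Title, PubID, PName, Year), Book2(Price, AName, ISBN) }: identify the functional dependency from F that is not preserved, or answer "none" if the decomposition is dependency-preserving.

Check PubID, ISBN → Title: no single fragment contains all of {Title, PubID, ISBN}, and the restricted closure of {PubID, ISBN} across the fragments never reaches {Title}.
Year → PubID, PName is preserved.
AName → Year, ISBN is preserved.
AName, PName → Price, ISBN is preserved.

PubID, ISBN → Title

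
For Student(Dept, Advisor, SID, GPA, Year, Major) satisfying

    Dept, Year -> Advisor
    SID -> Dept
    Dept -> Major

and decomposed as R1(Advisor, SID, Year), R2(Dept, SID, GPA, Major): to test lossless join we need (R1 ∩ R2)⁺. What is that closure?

Dept, SID, Major

R1 ∩ R2 = {SID}.
SID → Dept applies, adding Dept
Dept → Major applies, adding Major
Closure: {Dept, SID, Major}.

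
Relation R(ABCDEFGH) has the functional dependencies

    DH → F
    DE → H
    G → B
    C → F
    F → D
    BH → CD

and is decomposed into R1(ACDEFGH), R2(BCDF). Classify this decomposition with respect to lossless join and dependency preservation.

lossy and not dependency-preserving

Lossless test: (CDF)⁺ = {CDF}, which is a superkey of neither fragment — lossy.
Dependency preservation: the restricted closure of {G} across the fragments never reaches {B}, so G → B cannot be enforced without a join — not preserved.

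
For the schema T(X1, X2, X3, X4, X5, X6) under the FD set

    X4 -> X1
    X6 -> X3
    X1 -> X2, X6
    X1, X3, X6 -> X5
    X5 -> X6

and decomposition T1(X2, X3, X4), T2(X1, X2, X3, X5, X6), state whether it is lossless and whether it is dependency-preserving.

Lossless test: (X2, X3)⁺ = {X2, X3}, which is a superkey of neither fragment — lossy.
Dependency preservation: the restricted closure of {X4} across the fragments never reaches {X1}, so X4 → X1 cannot be enforced without a join — not preserved.

lossy and not dependency-preserving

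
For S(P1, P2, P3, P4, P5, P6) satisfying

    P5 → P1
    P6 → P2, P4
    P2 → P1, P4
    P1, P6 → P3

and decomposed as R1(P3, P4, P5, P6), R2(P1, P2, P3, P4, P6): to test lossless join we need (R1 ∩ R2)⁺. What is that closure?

R1 ∩ R2 = {P3, P4, P6}.
P6 → P2, P4 applies, adding P2
P2 → P1, P4 applies, adding P1
Closure: {P1, P2, P3, P4, P6}.

P1, P2, P3, P4, P6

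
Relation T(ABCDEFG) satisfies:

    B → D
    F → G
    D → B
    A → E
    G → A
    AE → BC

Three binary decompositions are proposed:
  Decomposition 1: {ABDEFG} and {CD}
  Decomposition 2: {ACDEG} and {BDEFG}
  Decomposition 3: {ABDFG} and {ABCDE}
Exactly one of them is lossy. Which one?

Decomposition 1

Decomposition 1: common = {D}, closure = {BD} → lossy.
Decomposition 2: common = {DEG}, closure = {ABCDEG} → lossless.
Decomposition 3: common = {ABD}, closure = {ABCDE} → lossless.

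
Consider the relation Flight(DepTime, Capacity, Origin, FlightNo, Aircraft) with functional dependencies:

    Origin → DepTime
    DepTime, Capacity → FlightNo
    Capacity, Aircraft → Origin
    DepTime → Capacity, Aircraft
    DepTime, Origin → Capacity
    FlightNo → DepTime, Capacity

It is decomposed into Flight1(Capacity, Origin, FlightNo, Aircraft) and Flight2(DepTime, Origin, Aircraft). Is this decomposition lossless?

Common attributes: Flight1 ∩ Flight2 = {Origin, Aircraft}.
Closure of {Origin, Aircraft}: Origin → DepTime applies, adding DepTime; DepTime → Capacity, Aircraft applies, adding Capacity; DepTime, Capacity → FlightNo applies, adding FlightNo. So (Origin, Aircraft)⁺ = {DepTime, Capacity, Origin, FlightNo, Aircraft}.
This closure contains every attribute of Flight1, so Flight1 ∩ Flight2 → Flight1. The join is lossless.

Yes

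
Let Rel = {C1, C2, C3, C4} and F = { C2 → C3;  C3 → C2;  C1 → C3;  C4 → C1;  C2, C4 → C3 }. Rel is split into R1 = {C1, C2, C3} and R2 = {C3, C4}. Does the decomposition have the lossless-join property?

Common attributes: R1 ∩ R2 = {C3}.
Closure of {C3}: C3 → C2 applies, adding C2. So (C3)⁺ = {C2, C3}.
The closure contains neither all of R1 = {C1, C2, C3} nor all of R2 = {C3, C4}, so the common attributes are not a superkey of either fragment. The join is lossy.

No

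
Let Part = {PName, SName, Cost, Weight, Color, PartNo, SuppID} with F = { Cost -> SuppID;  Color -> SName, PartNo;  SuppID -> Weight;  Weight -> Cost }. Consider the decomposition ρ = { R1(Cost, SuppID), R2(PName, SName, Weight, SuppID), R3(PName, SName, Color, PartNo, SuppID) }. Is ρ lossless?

Chase test. Columns are PName, SName, Cost, Weight, Color, PartNo, SuppID; row i has aⱼ where attribute j ∈ Ri, else bᵢⱼ.
Initial tableau (one row per fragment):
  row 1: b11 b12 a3 b14 b15 b16 a7
  row 2: a1 a2 b23 a4 b25 b26 a7
  row 3: a1 a2 b33 b34 a5 a6 a7
Rows 1 and 2 agree on SuppID; apply SuppID→Weight and equate their Weight entries.
Rows 1 and 3 agree on SuppID; apply SuppID→Weight and equate their Weight entries.
Rows 1 and 2 agree on Weight; apply Weight→Cost and equate their Cost entries.
Rows 1 and 3 agree on Weight; apply Weight→Cost and equate their Cost entries.
Row 3 is now all distinguished symbols — the join is lossless.

Yes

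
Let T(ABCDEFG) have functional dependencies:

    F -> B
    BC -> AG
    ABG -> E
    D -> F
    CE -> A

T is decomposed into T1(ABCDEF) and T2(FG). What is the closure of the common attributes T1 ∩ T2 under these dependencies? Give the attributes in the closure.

BF

T1 ∩ T2 = {F}.
F → B applies, adding B
Closure: {BF}.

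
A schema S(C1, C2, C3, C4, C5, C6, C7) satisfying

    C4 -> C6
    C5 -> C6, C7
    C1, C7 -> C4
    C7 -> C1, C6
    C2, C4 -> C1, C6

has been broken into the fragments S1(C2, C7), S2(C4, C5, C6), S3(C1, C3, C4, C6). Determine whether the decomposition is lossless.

Chase test. Columns are C1, C2, C3, C4, C5, C6, C7; row i has aⱼ where attribute j ∈ Si, else bᵢⱼ.
Initial tableau (one row per fragment):
  row 1: b11 a2 b13 b14 b15 b16 a7
  row 2: b21 b22 b23 a4 a5 a6 b27
  row 3: a1 b32 a3 a4 b35 a6 b37
No row becomes fully distinguished — the join is lossy.

No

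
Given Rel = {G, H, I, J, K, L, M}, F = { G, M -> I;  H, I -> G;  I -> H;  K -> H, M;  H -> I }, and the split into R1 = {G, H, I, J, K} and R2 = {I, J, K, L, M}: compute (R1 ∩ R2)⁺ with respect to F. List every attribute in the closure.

G, H, I, J, K, M

R1 ∩ R2 = {I, J, K}.
I → H applies, adding H
K → H, M applies, adding M
H, I → G applies, adding G
Closure: {G, H, I, J, K, M}.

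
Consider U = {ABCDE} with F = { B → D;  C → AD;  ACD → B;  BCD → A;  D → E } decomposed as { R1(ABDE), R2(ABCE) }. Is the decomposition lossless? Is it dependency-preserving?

Lossless test: (ABE)⁺ = {ABDE}, which contains all of one fragment — lossless.
Dependency preservation: C → AD; ACD → B; BCD → A are not contained in any single fragment, but the restricted closure of each left-hand side across the fragments still reaches the right-hand side; the remaining FDs each lie inside some fragment. All dependencies are preserved.

lossless and dependency-preserving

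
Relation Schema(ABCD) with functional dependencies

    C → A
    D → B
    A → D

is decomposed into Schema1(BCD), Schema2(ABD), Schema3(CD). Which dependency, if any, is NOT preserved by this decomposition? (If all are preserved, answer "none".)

C → A

Check C → A: no single fragment contains all of {AC}, and the restricted closure of {C} across the fragments never reaches {A}.
D → B is preserved.
A → D is preserved.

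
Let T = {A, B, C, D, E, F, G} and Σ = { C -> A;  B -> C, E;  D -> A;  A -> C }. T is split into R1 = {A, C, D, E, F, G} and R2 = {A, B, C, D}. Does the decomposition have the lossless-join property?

Common attributes: R1 ∩ R2 = {A, C, D}.
No dependency enlarges {A, C, D}, so (A, C, D)⁺ = {A, C, D}.
The closure contains neither all of R1 = {A, C, D, E, F, G} nor all of R2 = {A, B, C, D}, so the common attributes are not a superkey of either fragment. The join is lossy.

No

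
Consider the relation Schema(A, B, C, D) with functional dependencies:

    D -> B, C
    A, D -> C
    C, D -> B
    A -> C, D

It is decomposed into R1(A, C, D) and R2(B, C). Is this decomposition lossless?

Common attributes: R1 ∩ R2 = {C}.
No dependency enlarges {C}, so (C)⁺ = {C}.
The closure contains neither all of R1 = {A, C, D} nor all of R2 = {B, C}, so the common attributes are not a superkey of either fragment. The join is lossy.

No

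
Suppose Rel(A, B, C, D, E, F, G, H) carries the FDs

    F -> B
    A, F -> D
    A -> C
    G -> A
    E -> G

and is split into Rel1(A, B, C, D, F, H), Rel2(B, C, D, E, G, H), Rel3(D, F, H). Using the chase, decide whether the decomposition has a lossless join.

No

Chase test. Columns are A, B, C, D, E, F, G, H; row i has aⱼ where attribute j ∈ Reli, else bᵢⱼ.
Initial tableau (one row per fragment):
  row 1: a1 a2 a3 a4 b15 a6 b17 a8
  row 2: b21 a2 a3 a4 a5 b26 a7 a8
  row 3: b31 b32 b33 a4 b35 a6 b37 a8
Rows 1 and 3 agree on F; apply F→B and equate their B entries.
No row becomes fully distinguished — the join is lossy.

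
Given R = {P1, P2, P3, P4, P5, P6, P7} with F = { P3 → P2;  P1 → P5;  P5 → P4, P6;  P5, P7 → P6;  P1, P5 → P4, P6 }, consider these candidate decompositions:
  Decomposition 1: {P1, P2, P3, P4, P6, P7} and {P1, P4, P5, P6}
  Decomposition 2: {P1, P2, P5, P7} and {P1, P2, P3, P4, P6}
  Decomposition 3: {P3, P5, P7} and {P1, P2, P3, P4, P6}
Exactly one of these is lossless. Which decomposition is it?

Decomposition 1

Decomposition 1: common = {P1, P4, P6}, closure = {P1, P4, P5, P6} → lossless.
Decomposition 2: common = {P1, P2}, closure = {P1, P2, P4, P5, P6} → lossy.
Decomposition 3: common = {P3}, closure = {P2, P3} → lossy.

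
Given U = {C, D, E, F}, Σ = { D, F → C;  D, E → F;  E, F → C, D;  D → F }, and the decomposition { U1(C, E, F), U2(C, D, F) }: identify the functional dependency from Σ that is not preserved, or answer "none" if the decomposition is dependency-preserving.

Check E, F → C, D: no single fragment contains all of {C, D, E, F}, and the restricted closure of {E, F} across the fragments never reaches {C, D}.
D, F → C is preserved.
D, E → F is preserved.
D → F is preserved.

E, F → C, D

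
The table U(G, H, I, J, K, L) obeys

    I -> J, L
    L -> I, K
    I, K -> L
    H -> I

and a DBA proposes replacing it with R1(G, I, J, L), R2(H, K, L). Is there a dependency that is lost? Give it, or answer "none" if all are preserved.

I → J, L lies within R1.
L → I, K: restricted closure across fragments reaches I, K.
I, K → L: restricted closure across fragments reaches L.
H → I: restricted closure across fragments reaches I.
Every dependency is enforceable on the fragments, so the decomposition is dependency-preserving.

none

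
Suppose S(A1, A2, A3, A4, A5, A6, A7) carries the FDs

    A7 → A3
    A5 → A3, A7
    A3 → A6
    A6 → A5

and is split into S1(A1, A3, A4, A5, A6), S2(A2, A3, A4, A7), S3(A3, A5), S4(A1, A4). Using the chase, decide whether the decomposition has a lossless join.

No

Chase test. Columns are A1, A2, A3, A4, A5, A6, A7; row i has aⱼ where attribute j ∈ Si, else bᵢⱼ.
Initial tableau (one row per fragment):
  row 1: a1 b12 a3 a4 a5 a6 b17
  row 2: b21 a2 a3 a4 b25 b26 a7
  row 3: b31 b32 a3 b34 a5 b36 b37
  row 4: a1 b42 b43 a4 b45 b46 b47
Rows 1 and 3 agree on A5; apply A5→A3, A7 and equate their A3, A7 entries.
Rows 1 and 2 agree on A3; apply A3→A6 and equate their A6 entries.
Rows 1 and 3 agree on A3; apply A3→A6 and equate their A6 entries.
Rows 1 and 2 agree on A6; apply A6→A5 and equate their A5 entries.
Rows 1 and 2 agree on A5; apply A5→A3, A7 and equate their A3, A7 entries.
No row becomes fully distinguished — the join is lossy.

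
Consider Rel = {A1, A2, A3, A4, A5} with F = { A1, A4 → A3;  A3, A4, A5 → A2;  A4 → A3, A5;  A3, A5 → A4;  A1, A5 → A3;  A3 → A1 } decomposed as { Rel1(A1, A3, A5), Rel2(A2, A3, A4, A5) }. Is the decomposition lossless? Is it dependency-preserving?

lossless and dependency-preserving

Lossless test: (A3, A5)⁺ = {A1, A2, A3, A4, A5}, which contains all of one fragment — lossless.
Dependency preservation: A1, A4 → A3 is not contained in any single fragment, but the restricted closure of its left-hand side across the fragments still reaches the right-hand side; the remaining FDs each lie inside some fragment. All dependencies are preserved.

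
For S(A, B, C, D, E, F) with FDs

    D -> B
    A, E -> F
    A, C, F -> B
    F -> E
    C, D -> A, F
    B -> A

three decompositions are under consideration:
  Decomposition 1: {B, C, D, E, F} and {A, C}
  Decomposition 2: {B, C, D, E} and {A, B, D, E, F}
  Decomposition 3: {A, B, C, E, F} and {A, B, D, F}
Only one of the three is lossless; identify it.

Decomposition 1: common = {C}, closure = {C} → lossy.
Decomposition 2: common = {B, D, E}, closure = {A, B, D, E, F} → lossless.
Decomposition 3: common = {A, B, F}, closure = {A, B, E, F} → lossy.

Decomposition 2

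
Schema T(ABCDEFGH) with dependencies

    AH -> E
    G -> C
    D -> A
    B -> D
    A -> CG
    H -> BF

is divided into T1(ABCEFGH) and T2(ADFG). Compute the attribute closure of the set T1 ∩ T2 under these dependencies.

ACFG

T1 ∩ T2 = {AFG}.
G → C applies, adding C
Closure: {ACFG}.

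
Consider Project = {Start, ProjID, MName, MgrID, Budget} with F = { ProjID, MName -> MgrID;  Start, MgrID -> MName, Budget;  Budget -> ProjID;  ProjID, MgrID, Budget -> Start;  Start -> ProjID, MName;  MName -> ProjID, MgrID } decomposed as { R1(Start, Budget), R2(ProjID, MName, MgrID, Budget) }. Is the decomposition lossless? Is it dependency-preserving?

lossy and not dependency-preserving

Lossless test: (Budget)⁺ = {ProjID, Budget}, which is a superkey of neither fragment — lossy.
Dependency preservation: the restricted closure of {ProjID, MgrID, Budget} across the fragments never reaches {Start}, so ProjID, MgrID, Budget → Start cannot be enforced without a join — not preserved.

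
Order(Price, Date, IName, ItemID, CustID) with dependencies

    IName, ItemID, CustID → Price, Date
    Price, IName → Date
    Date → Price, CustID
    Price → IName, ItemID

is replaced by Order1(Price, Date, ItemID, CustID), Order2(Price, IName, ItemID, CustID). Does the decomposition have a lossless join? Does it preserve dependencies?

Lossless test: (Price, ItemID, CustID)⁺ = {Price, Date, IName, ItemID, CustID}, which contains all of one fragment — lossless.
Dependency preservation: IName, ItemID, CustID → Price, Date; Price, IName → Date are not contained in any single fragment, but the restricted closure of each left-hand side across the fragments still reaches the right-hand side; the remaining FDs each lie inside some fragment. All dependencies are preserved.

lossless and dependency-preserving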